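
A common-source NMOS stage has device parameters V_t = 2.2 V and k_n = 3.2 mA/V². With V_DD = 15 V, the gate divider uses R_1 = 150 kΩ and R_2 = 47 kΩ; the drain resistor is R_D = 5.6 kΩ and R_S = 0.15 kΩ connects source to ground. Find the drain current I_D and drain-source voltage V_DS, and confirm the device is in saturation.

V_G = V_DD·R_2/(R_1+R_2) = 15×47/197 = 3.58 V.
Assume saturation: I_D = (k_n/2)(V_GS − V_t)² with V_GS = V_G − I_D·R_S = 3.58 − 0.15·I_D.
Substituting gives 0.036·I_D² − 1.66·I_D + 3.04 = 0, with roots I_D = 1.91 or 44.3 mA.
The root I_D = 44.3 mA gives V_GS = -3.06 V ≤ V_t, so take I_D = 1.91 mA.
Then V_GS = 3.29 V and V_DS = V_DD − I_D(R_D+R_S) = 15 − 1.91×5.75 = 4.02 V.
Saturation requires V_DS ≥ V_GS − V_t = 1.09 V; 4.02 ≥ 1.09 ✓.

I_D ≈ 1.9 mA, V_DS ≈ 4 V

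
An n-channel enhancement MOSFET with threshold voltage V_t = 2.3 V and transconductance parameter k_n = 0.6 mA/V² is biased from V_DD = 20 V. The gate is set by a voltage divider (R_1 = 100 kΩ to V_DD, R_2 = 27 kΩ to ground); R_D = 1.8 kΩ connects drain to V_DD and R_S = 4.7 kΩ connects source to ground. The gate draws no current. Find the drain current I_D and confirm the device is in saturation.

V_G = V_DD·R_2/(R_1+R_2) = 20×27/127 = 4.25 V.
Assume saturation: I_D = (k_n/2)(V_GS − V_t)² with V_GS = V_G − I_D·R_S = 4.25 − 4.7·I_D.
Substituting gives 6.63·I_D² − 6.5·I_D + 1.14 = 0, with roots I_D = 0.229 or 0.752 mA.
The root I_D = 0.752 mA gives V_GS = 0.717 V ≤ V_t, so take I_D = 0.229 mA.
Then V_GS = 3.17 V and V_DS = V_DD − I_D(R_D+R_S) = 20 − 0.229×6.5 = 18.5 V.
Saturation requires V_DS ≥ V_GS − V_t = 0.874 V; 18.5 ≥ 0.874 ✓.

I_D ≈ 0.23 mA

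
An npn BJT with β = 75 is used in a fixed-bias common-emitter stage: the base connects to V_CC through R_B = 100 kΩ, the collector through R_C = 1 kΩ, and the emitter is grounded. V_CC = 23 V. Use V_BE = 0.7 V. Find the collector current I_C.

Base loop: V_CC = I_B·R_B + V_BE, so I_B = (23 − 0.7)/100 kΩ = 0.223 mA.
In the active region I_C = β·I_B = 75 × 0.223 = 16.7 mA.
Collector loop: V_CE = V_CC − I_C·R_C = 23 − 16.7×1 = 6.27 V.
Since V_CE = 6.27 V > V_CE(sat) ≈ 0.2 V, the transistor is in the active region as assumed.

I_C ≈ 17 mA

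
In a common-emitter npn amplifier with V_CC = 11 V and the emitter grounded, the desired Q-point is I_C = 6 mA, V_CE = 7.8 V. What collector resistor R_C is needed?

Collector loop: V_CC = I_C·R_C + V_CE.
R_C = (V_CC − V_CE)/I_C = (11 − 7.8)/6 = 0.533 kΩ.

R_C ≈ 0.53 kΩ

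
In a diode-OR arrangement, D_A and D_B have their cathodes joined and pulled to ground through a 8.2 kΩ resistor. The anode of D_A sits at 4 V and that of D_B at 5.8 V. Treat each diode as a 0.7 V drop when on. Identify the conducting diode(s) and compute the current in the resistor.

Only D_B conducts; I_R ≈ 0.62 mA

Assume both conduct. Then node N would need to be at both 4−0.7 = 3.3 V and 5.8−0.7 = 5.1 V, which is impossible.
Assume only D_B conducts: V_N = 5.8 − 0.7 = 5.1 V, so I_R = 5.1/8.2 = 0.622 mA.
Check D_A: its anode-to-cathode voltage is 4 − 5.1 = -1.1 V < 0.7 V, so it is off. The assumption is consistent.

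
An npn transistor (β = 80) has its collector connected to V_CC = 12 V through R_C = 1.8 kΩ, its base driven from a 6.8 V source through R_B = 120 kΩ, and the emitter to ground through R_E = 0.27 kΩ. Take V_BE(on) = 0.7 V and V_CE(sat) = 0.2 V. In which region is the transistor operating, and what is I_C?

Assume active. Base-emitter loop: I_B = (V_BB − V_BE)/(R_B + (β+1)R_E) = (6.8 − 0.7)/(120 + 81×0.27) = 0.043 mA.
I_C = β·I_B = 80×0.043 = 3.44 mA.
V_CE = V_CC − I_C·R_C − I_E·R_E = 12 − 3.44×1.8 − 3.48×0.27 = 4.87 V > V_CE(sat), so the active-region assumption holds.

active; I_C ≈ 3.4 mA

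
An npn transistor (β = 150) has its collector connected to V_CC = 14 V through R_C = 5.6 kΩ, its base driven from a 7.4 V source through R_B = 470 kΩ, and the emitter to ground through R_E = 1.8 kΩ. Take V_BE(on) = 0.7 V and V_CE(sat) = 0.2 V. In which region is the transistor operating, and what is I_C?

active; I_C ≈ 1.4 mA

Assume active. Base-emitter loop: I_B = (V_BB − V_BE)/(R_B + (β+1)R_E) = (7.4 − 0.7)/(470 + 151×1.8) = 0.00903 mA.
I_C = β·I_B = 150×0.00903 = 1.35 mA.
V_CE = V_CC − I_C·R_C − I_E·R_E = 14 − 1.35×5.6 − 1.36×1.8 = 3.96 V > V_CE(sat), so the active-region assumption holds.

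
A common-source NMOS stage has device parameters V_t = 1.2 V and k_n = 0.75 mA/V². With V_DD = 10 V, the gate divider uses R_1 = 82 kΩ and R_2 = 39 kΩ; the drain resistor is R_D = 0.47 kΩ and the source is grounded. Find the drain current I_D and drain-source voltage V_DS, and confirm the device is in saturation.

I_D ≈ 1.5 mA, V_DS ≈ 9.3 V

V_G = V_DD·R_2/(R_1+R_2) = 10×39/121 = 3.22 V. With the source grounded, V_GS = V_G = 3.22 V.
Assume saturation: I_D = (k_n/2)(V_GS − V_t)² = (0.75/2)×(3.22 − 1.2)² = 0.375×2.02² = 1.53 mA.
V_DS = V_DD − I_D·R_D = 10 − 1.53×0.47 = 9.28 V.
Saturation requires V_DS ≥ V_GS − V_t = 2.02 V; 9.28 ≥ 2.02 ✓.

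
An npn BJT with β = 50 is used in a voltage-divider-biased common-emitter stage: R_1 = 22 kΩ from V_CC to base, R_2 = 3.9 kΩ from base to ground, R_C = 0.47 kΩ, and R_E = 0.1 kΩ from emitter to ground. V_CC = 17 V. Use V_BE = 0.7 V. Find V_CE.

V_CE ≈ 11 V

Thevenize the base divider: V_Th = V_CC·R_2/(R_1+R_2) = 17×3.9/25.9 = 2.56 V, R_Th = R_1‖R_2 = 3.31 kΩ.
Base-emitter loop: V_Th = I_B·R_Th + V_BE + (β+1)I_B·R_E, so I_B = (2.56 − 0.7) / (3.31 + 51×0.1) = 0.221 mA.
I_C = β·I_B = 50×0.221 = 11.1 mA, and I_E = (β+1)I_B = 11.3 mA.
V_CE = V_CC − I_C·R_C − I_E·R_E = 17 − 11.1×0.47 − 11.3×0.1 = 10.7 V.
V_CE = 10.7 V > 0.2 V confirms active-region operation.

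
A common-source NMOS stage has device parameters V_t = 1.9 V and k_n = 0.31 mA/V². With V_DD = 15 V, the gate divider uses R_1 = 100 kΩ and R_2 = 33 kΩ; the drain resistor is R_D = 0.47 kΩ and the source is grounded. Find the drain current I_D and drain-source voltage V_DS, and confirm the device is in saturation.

I_D ≈ 0.51 mA, V_DS ≈ 15 V

V_G = V_DD·R_2/(R_1+R_2) = 15×33/133 = 3.72 V. With the source grounded, V_GS = V_G = 3.72 V.
Assume saturation: I_D = (k_n/2)(V_GS − V_t)² = (0.31/2)×(3.72 − 1.9)² = 0.155×1.82² = 0.514 mA.
V_DS = V_DD − I_D·R_D = 15 − 0.514×0.47 = 14.8 V.
Saturation requires V_DS ≥ V_GS − V_t = 1.82 V; 14.8 ≥ 1.82 ✓.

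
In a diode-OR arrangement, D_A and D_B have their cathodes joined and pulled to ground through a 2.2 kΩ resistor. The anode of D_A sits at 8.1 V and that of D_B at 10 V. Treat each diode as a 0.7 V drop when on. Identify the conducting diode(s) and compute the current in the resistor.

Assume both conduct. Then node N would need to be at both 8.1−0.7 = 7.4 V and 10−0.7 = 9.3 V, which is impossible.
Assume only D_B conducts: V_N = 10 − 0.7 = 9.3 V, so I_R = 9.3/2.2 = 4.23 mA.
Check D_A: its anode-to-cathode voltage is 8.1 − 9.3 = -1.2 V < 0.7 V, so it is off. The assumption is consistent.

Only D_B conducts; I_R ≈ 4.2 mA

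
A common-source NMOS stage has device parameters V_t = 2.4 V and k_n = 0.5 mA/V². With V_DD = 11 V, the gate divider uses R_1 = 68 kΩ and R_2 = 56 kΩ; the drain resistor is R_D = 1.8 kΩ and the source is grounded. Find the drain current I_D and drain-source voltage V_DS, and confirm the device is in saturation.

V_G = V_DD·R_2/(R_1+R_2) = 11×56/124 = 4.97 V. With the source grounded, V_GS = V_G = 4.97 V.
Assume saturation: I_D = (k_n/2)(V_GS − V_t)² = (0.5/2)×(4.97 − 2.4)² = 0.25×2.57² = 1.65 mA.
V_DS = V_DD − I_D·R_D = 11 − 1.65×1.8 = 8.03 V.
Saturation requires V_DS ≥ V_GS − V_t = 2.57 V; 8.03 ≥ 2.57 ✓.

I_D ≈ 1.6 mA, V_DS ≈ 8 V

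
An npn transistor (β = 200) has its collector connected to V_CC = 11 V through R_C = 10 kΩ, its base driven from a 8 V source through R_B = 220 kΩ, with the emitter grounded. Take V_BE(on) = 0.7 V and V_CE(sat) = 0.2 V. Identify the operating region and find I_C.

Assume active: I_B = (8 − 0.7)/220 = 0.0332 mA, giving I_C = β·I_B = 6.64 mA.
But then V_CE = 11 − 6.64×10 = -55.4 V < V_CE(sat) = 0.2 V — impossible in the active region.
So the transistor is saturated. With V_CE = 0.2 V, I_C = (V_CC − 0.2)/R_C = 10.8/10 = 1.08 mA.
Check: β·I_B = 6.64 mA > I_C = 1.08 mA, confirming saturation.

saturation; I_C ≈ 1.1 mA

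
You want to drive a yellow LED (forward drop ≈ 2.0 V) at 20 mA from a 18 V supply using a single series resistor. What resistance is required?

R ≈ 0.8 kΩ

The resistor drops V_S − V_D = 18 − 2.0 = 16 V at 20 mA.
R = 16 V / 20 mA = 0.8 kΩ.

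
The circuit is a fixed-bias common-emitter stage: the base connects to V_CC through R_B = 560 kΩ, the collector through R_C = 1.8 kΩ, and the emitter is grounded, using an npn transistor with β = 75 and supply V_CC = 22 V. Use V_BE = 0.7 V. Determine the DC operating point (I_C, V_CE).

Base loop: V_CC = I_B·R_B + V_BE, so I_B = (22 − 0.7)/560 kΩ = 0.038 mA.
In the active region I_C = β·I_B = 75 × 0.038 = 2.85 mA.
Collector loop: V_CE = V_CC − I_C·R_C = 22 − 2.85×1.8 = 16.9 V.
Since V_CE = 16.9 V > V_CE(sat) ≈ 0.2 V, the transistor is in the active region as assumed.

I_C ≈ 2.9 mA, V_CE ≈ 17 V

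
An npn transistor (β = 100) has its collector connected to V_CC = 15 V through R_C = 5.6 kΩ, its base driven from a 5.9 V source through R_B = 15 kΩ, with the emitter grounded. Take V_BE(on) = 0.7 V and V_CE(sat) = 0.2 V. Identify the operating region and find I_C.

saturation; I_C ≈ 2.6 mA

Assume active: I_B = (5.9 − 0.7)/15 = 0.347 mA, giving I_C = β·I_B = 34.7 mA.
But then V_CE = 15 − 34.7×5.6 = -179 V < V_CE(sat) = 0.2 V — impossible in the active region.
So the transistor is saturated. With V_CE = 0.2 V, I_C = (V_CC − 0.2)/R_C = 14.8/5.6 = 2.64 mA.
Check: β·I_B = 34.7 mA > I_C = 2.64 mA, confirming saturation.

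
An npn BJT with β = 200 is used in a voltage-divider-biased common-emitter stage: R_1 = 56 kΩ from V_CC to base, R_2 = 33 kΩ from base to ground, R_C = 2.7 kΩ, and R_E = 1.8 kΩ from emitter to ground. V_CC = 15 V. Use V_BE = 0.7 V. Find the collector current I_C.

Thevenize the base divider: V_Th = V_CC·R_2/(R_1+R_2) = 15×33/89 = 5.56 V, R_Th = R_1‖R_2 = 20.8 kΩ.
Base-emitter loop: V_Th = I_B·R_Th + V_BE + (β+1)I_B·R_E, so I_B = (5.56 − 0.7) / (20.8 + 201×1.8) = 0.0127 mA.
I_C = β·I_B = 200×0.0127 = 2.54 mA, and I_E = (β+1)I_B = 2.55 mA.
V_CE = V_CC − I_C·R_C − I_E·R_E = 15 − 2.54×2.7 − 2.55×1.8 = 3.54 V.
V_CE = 3.54 V > 0.2 V confirms active-region operation.

I_C ≈ 2.5 mA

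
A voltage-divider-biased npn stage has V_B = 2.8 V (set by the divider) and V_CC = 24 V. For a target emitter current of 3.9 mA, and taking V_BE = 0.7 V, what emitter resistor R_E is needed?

R_E ≈ 0.54 kΩ

V_E = V_B − V_BE = 2.8 − 0.7 = 2.1 V.
R_E = V_E / I_E = 2.1 / 3.9 = 0.538 kΩ.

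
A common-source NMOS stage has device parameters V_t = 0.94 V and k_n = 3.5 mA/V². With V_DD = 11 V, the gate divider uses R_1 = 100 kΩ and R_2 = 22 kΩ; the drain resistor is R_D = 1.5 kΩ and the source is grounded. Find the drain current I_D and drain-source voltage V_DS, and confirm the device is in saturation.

I_D ≈ 1.9 mA, V_DS ≈ 8.1 V

V_G = V_DD·R_2/(R_1+R_2) = 11×22/122 = 1.98 V. With the source grounded, V_GS = V_G = 1.98 V.
Assume saturation: I_D = (k_n/2)(V_GS − V_t)² = (3.5/2)×(1.98 − 0.94)² = 1.75×1.04² = 1.91 mA.
V_DS = V_DD − I_D·R_D = 11 − 1.91×1.5 = 8.14 V.
Saturation requires V_DS ≥ V_GS − V_t = 1.04 V; 8.14 ≥ 1.04 ✓.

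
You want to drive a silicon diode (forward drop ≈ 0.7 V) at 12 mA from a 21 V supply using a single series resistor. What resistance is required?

The resistor drops V_S − V_D = 21 − 0.7 = 20.3 V at 12 mA.
R = 20.3 V / 12 mA = 1.69 kΩ.

R ≈ 1.7 kΩ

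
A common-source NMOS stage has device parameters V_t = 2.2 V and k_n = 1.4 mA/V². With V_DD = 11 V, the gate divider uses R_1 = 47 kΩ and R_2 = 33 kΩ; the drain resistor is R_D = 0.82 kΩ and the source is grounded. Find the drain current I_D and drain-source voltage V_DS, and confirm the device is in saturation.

I_D ≈ 3.8 mA, V_DS ≈ 7.9 V

V_G = V_DD·R_2/(R_1+R_2) = 11×33/80 = 4.54 V. With the source grounded, V_GS = V_G = 4.54 V.
Assume saturation: I_D = (k_n/2)(V_GS − V_t)² = (1.4/2)×(4.54 − 2.2)² = 0.7×2.34² = 3.82 mA.
V_DS = V_DD − I_D·R_D = 11 − 3.82×0.82 = 7.86 V.
Saturation requires V_DS ≥ V_GS − V_t = 2.34 V; 7.86 ≥ 2.34 ✓.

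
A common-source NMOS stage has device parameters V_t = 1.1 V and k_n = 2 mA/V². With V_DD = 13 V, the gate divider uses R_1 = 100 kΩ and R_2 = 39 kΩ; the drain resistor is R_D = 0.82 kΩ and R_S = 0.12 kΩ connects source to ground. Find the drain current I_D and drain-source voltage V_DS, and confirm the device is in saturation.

V_G = V_DD·R_2/(R_1+R_2) = 13×39/139 = 3.65 V.
Assume saturation: I_D = (k_n/2)(V_GS − V_t)² with V_GS = V_G − I_D·R_S = 3.65 − 0.12·I_D.
Substituting gives 0.0144·I_D² − 1.61·I_D + 6.49 = 0, with roots I_D = 4.18 or 108 mA.
The root I_D = 108 mA gives V_GS = -9.28 V ≤ V_t, so take I_D = 4.18 mA.
Then V_GS = 3.15 V and V_DS = V_DD − I_D(R_D+R_S) = 13 − 4.18×0.94 = 9.07 V.
Saturation requires V_DS ≥ V_GS − V_t = 2.05 V; 9.07 ≥ 2.05 ✓.

I_D ≈ 4.2 mA, V_DS ≈ 9.1 V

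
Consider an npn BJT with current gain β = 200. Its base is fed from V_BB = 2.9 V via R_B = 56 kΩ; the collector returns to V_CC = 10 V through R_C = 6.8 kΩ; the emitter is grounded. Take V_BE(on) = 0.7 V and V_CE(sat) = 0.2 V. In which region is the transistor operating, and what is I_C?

Assume active: I_B = (2.9 − 0.7)/56 = 0.0393 mA, giving I_C = β·I_B = 7.86 mA.
But then V_CE = 10 − 7.86×6.8 = -43.4 V < V_CE(sat) = 0.2 V — impossible in the active region.
So the transistor is saturated. With V_CE = 0.2 V, I_C = (V_CC − 0.2)/R_C = 9.8/6.8 = 1.44 mA.
Check: β·I_B = 7.86 mA > I_C = 1.44 mA, confirming saturation.

saturation; I_C ≈ 1.4 mA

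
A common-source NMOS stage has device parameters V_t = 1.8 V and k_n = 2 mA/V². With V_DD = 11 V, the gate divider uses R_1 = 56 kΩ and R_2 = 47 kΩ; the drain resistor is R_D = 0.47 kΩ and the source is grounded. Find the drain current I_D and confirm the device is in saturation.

I_D ≈ 10 mA

V_G = V_DD·R_2/(R_1+R_2) = 11×47/103 = 5.02 V. With the source grounded, V_GS = V_G = 5.02 V.
Assume saturation: I_D = (k_n/2)(V_GS − V_t)² = (2/2)×(5.02 − 1.8)² = 1×3.22² = 10.4 mA.
V_DS = V_DD − I_D·R_D = 11 − 10.4×0.47 = 6.13 V.
Saturation requires V_DS ≥ V_GS − V_t = 3.22 V; 6.13 ≥ 3.22 ✓.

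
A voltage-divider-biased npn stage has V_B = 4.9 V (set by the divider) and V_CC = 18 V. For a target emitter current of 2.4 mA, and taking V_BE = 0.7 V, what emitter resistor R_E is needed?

V_E = V_B − V_BE = 4.9 − 0.7 = 4.2 V.
R_E = V_E / I_E = 4.2 / 2.4 = 1.75 kΩ.

R_E ≈ 1.8 kΩ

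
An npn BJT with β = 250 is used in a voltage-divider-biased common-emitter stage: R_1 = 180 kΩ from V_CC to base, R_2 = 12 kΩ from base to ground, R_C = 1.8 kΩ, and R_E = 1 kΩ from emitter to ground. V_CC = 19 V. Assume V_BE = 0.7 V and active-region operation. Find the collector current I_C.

Thevenize the base divider: V_Th = V_CC·R_2/(R_1+R_2) = 19×12/192 = 1.19 V, R_Th = R_1‖R_2 = 11.2 kΩ.
Base-emitter loop: V_Th = I_B·R_Th + V_BE + (β+1)I_B·R_E, so I_B = (1.19 − 0.7) / (11.2 + 251×1) = 0.00186 mA.
I_C = β·I_B = 250×0.00186 = 0.465 mA, and I_E = (β+1)I_B = 0.467 mA.
V_CE = V_CC − I_C·R_C − I_E·R_E = 19 − 0.465×1.8 − 0.467×1 = 17.7 V.
V_CE = 17.7 V > 0.2 V confirms active-region operation.

I_C ≈ 0.46 mA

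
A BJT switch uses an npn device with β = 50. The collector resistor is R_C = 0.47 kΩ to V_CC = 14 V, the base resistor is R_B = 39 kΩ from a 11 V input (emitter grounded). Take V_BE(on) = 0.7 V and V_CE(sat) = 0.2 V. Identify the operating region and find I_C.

Assume active. Base-emitter loop: I_B = (V_BB − V_BE)/R_B = (11 − 0.7)/39 = 0.264 mA.
I_C = β·I_B = 50×0.264 = 13.2 mA.
V_CE = V_CC − I_C·R_C = 14 − 13.2×0.47 = 7.79 V > V_CE(sat), so the active-region assumption holds.

active; I_C ≈ 13 mA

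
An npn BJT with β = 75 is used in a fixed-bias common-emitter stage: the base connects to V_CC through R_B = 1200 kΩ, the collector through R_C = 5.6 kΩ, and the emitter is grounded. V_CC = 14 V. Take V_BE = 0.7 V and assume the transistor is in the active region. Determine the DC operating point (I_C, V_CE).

Base loop: V_CC = I_B·R_B + V_BE, so I_B = (14 − 0.7)/1200 kΩ = 0.0111 mA.
In the active region I_C = β·I_B = 75 × 0.0111 = 0.831 mA.
Collector loop: V_CE = V_CC − I_C·R_C = 14 − 0.831×5.6 = 9.34 V.
Since V_CE = 9.34 V > V_CE(sat) ≈ 0.2 V, the transistor is in the active region as assumed.

I_C ≈ 0.83 mA, V_CE ≈ 9.3 V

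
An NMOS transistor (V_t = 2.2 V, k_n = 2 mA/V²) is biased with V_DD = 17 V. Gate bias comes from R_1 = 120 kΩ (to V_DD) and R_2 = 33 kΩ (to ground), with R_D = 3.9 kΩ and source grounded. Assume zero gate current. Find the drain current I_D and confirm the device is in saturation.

I_D ≈ 2.2 mA

V_G = V_DD·R_2/(R_1+R_2) = 17×33/153 = 3.67 V. With the source grounded, V_GS = V_G = 3.67 V.
Assume saturation: I_D = (k_n/2)(V_GS − V_t)² = (2/2)×(3.67 − 2.2)² = 1×1.47² = 2.15 mA.
V_DS = V_DD − I_D·R_D = 17 − 2.15×3.9 = 8.61 V.
Saturation requires V_DS ≥ V_GS − V_t = 1.47 V; 8.61 ≥ 1.47 ✓.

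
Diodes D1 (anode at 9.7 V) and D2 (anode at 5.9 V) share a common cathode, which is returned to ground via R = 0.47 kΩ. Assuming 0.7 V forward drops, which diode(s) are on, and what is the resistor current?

Assume both conduct. Then node N would need to be at both 9.7−0.7 = 9 V and 5.9−0.7 = 5.2 V, which is impossible.
Assume only D1 conducts: V_N = 9.7 − 0.7 = 9 V, so I_R = 9/0.47 = 19.1 mA.
Check D2: its anode-to-cathode voltage is 5.9 − 9 = -3.1 V < 0.7 V, so it is off. The assumption is consistent.

Only D1 conducts; I_R ≈ 19 mA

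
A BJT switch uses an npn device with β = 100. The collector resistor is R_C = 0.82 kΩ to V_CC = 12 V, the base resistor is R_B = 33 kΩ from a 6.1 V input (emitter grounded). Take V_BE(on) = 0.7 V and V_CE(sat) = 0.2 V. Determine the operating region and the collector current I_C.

Assume active: I_B = (6.1 − 0.7)/33 = 0.164 mA, giving I_C = β·I_B = 16.4 mA.
But then V_CE = 12 − 16.4×0.82 = -1.42 V < V_CE(sat) = 0.2 V — impossible in the active region.
So the transistor is saturated. With V_CE = 0.2 V, I_C = (V_CC − 0.2)/R_C = 11.8/0.82 = 14.4 mA.
Check: β·I_B = 16.4 mA > I_C = 14.4 mA, confirming saturation.

saturation; I_C ≈ 14 mA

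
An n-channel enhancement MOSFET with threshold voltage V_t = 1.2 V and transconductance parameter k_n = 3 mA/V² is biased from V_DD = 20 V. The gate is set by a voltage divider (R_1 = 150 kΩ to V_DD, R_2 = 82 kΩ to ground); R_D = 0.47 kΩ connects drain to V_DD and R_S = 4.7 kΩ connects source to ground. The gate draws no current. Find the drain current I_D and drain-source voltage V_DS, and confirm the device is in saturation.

V_G = V_DD·R_2/(R_1+R_2) = 20×82/232 = 7.07 V.
Assume saturation: I_D = (k_n/2)(V_GS − V_t)² with V_GS = V_G − I_D·R_S = 7.07 − 4.7·I_D.
Substituting gives 33.1·I_D² − 83.8·I_D + 51.7 = 0, with roots I_D = 1.07 or 1.46 mA.
The root I_D = 1.46 mA gives V_GS = 0.214 V ≤ V_t, so take I_D = 1.07 mA.
Then V_GS = 2.04 V and V_DS = V_DD − I_D(R_D+R_S) = 20 − 1.07×5.17 = 14.5 V.
Saturation requires V_DS ≥ V_GS − V_t = 0.844 V; 14.5 ≥ 0.844 ✓.

I_D ≈ 1.1 mA, V_DS ≈ 14 V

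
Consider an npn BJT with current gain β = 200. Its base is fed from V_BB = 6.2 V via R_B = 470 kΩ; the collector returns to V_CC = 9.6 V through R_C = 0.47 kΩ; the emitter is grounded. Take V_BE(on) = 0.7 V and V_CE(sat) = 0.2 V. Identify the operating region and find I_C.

Assume active. Base-emitter loop: I_B = (V_BB − V_BE)/R_B = (6.2 − 0.7)/470 = 0.0117 mA.
I_C = β·I_B = 200×0.0117 = 2.34 mA.
V_CE = V_CC − I_C·R_C = 9.6 − 2.34×0.47 = 8.5 V > V_CE(sat), so the active-region assumption holds.

active; I_C ≈ 2.3 mA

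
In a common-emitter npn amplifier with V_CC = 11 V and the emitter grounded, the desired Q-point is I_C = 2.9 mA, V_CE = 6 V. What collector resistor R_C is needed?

R_C ≈ 1.7 kΩ

Collector loop: V_CC = I_C·R_C + V_CE.
R_C = (V_CC − V_CE)/I_C = (11 − 6)/2.9 = 1.72 kΩ.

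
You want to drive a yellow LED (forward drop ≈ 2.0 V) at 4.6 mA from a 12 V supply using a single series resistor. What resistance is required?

The resistor drops V_S − V_D = 12 − 2.0 = 10 V at 4.6 mA.
R = 10 V / 4.6 mA = 2.17 kΩ.

R ≈ 2.2 kΩ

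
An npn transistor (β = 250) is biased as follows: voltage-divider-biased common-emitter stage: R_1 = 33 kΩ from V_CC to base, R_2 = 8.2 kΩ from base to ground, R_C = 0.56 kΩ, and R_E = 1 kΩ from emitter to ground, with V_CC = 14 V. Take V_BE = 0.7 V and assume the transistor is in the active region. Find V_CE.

V_CE ≈ 11 V

Thevenize the base divider: V_Th = V_CC·R_2/(R_1+R_2) = 14×8.2/41.2 = 2.79 V, R_Th = R_1‖R_2 = 6.57 kΩ.
Base-emitter loop: V_Th = I_B·R_Th + V_BE + (β+1)I_B·R_E, so I_B = (2.79 − 0.7) / (6.57 + 251×1) = 0.0081 mA.
I_C = β·I_B = 250×0.0081 = 2.03 mA, and I_E = (β+1)I_B = 2.03 mA.
V_CE = V_CC − I_C·R_C − I_E·R_E = 14 − 2.03×0.56 − 2.03×1 = 10.8 V.
V_CE = 10.8 V > 0.2 V confirms active-region operation.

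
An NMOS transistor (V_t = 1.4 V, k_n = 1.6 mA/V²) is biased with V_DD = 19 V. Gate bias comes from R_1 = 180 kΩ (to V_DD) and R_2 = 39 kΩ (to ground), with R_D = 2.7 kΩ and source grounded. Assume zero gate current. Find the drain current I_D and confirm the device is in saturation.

I_D ≈ 3.1 mA

V_G = V_DD·R_2/(R_1+R_2) = 19×39/219 = 3.38 V. With the source grounded, V_GS = V_G = 3.38 V.
Assume saturation: I_D = (k_n/2)(V_GS − V_t)² = (1.6/2)×(3.38 − 1.4)² = 0.8×1.98² = 3.15 mA.
V_DS = V_DD − I_D·R_D = 19 − 3.15×2.7 = 10.5 V.
Saturation requires V_DS ≥ V_GS − V_t = 1.98 V; 10.5 ≥ 1.98 ✓.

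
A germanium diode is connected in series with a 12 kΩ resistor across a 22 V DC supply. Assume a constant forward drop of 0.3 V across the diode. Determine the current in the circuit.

KVL around the loop: 22 = V_D + I·R = 0.3 + I × 12 kΩ.
So I = (22 − 0.3) / 12 kΩ = 21.7 / 12 = 1.81 mA.

I ≈ 1.8 mA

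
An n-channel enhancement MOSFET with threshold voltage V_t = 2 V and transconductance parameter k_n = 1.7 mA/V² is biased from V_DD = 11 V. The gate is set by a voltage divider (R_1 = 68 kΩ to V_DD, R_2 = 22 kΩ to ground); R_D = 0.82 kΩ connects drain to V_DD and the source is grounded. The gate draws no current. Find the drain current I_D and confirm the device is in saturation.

I_D ≈ 0.4 mA

V_G = V_DD·R_2/(R_1+R_2) = 11×22/90 = 2.69 V. With the source grounded, V_GS = V_G = 2.69 V.
Assume saturation: I_D = (k_n/2)(V_GS − V_t)² = (1.7/2)×(2.69 − 2)² = 0.85×0.689² = 0.403 mA.
V_DS = V_DD − I_D·R_D = 11 − 0.403×0.82 = 10.7 V.
Saturation requires V_DS ≥ V_GS − V_t = 0.689 V; 10.7 ≥ 0.689 ✓.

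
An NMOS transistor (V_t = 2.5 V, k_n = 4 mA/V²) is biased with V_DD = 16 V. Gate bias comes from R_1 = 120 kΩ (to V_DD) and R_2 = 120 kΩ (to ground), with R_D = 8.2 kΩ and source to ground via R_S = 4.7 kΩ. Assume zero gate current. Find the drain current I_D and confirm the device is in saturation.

I_D ≈ 1 mA

V_G = V_DD·R_2/(R_1+R_2) = 16×120/240 = 8 V.
Assume saturation: I_D = (k_n/2)(V_GS − V_t)² with V_GS = V_G − I_D·R_S = 8 − 4.7·I_D.
Substituting gives 44.2·I_D² − 104·I_D + 60.5 = 0, with roots I_D = 1.02 or 1.34 mA.
The root I_D = 1.34 mA gives V_GS = 1.68 V ≤ V_t, so take I_D = 1.02 mA.
Then V_GS = 3.21 V and V_DS = V_DD − I_D(R_D+R_S) = 16 − 1.02×12.9 = 2.86 V.
Saturation requires V_DS ≥ V_GS − V_t = 0.714 V; 2.86 ≥ 0.714 ✓.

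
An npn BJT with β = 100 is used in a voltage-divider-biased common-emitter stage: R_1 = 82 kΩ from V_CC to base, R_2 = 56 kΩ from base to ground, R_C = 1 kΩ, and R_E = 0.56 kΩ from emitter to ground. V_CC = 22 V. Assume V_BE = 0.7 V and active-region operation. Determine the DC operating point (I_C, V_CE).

Thevenize the base divider: V_Th = V_CC·R_2/(R_1+R_2) = 22×56/138 = 8.93 V, R_Th = R_1‖R_2 = 33.3 kΩ.
Base-emitter loop: V_Th = I_B·R_Th + V_BE + (β+1)I_B·R_E, so I_B = (8.93 − 0.7) / (33.3 + 101×0.56) = 0.0916 mA.
I_C = β·I_B = 100×0.0916 = 9.16 mA, and I_E = (β+1)I_B = 9.25 mA.
V_CE = V_CC − I_C·R_C − I_E·R_E = 22 − 9.16×1 − 9.25×0.56 = 7.66 V.
V_CE = 7.66 V > 0.2 V confirms active-region operation.

I_C ≈ 9.2 mA, V_CE ≈ 7.7 V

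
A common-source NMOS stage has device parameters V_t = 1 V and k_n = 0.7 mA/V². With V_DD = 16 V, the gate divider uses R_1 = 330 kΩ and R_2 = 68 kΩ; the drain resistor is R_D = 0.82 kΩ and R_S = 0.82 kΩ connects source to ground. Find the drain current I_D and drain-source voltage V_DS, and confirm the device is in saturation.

V_G = V_DD·R_2/(R_1+R_2) = 16×68/398 = 2.73 V.
Assume saturation: I_D = (k_n/2)(V_GS − V_t)² with V_GS = V_G − I_D·R_S = 2.73 − 0.82·I_D.
Substituting gives 0.235·I_D² − 2·I_D + 1.05 = 0, with roots I_D = 0.565 or 7.91 mA.
The root I_D = 7.91 mA gives V_GS = -3.75 V ≤ V_t, so take I_D = 0.565 mA.
Then V_GS = 2.27 V and V_DS = V_DD − I_D(R_D+R_S) = 16 − 0.565×1.64 = 15.1 V.
Saturation requires V_DS ≥ V_GS − V_t = 1.27 V; 15.1 ≥ 1.27 ✓.

I_D ≈ 0.56 mA, V_DS ≈ 15 V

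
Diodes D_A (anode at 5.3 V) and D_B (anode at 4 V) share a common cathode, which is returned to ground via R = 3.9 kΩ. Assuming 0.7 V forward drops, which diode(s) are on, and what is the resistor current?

Assume both conduct. Then node N would need to be at both 5.3−0.7 = 4.6 V and 4−0.7 = 3.3 V, which is impossible.
Assume only D_A conducts: V_N = 5.3 − 0.7 = 4.6 V, so I_R = 4.6/3.9 = 1.18 mA.
Check D_B: its anode-to-cathode voltage is 4 − 4.6 = -0.6 V < 0.7 V, so it is off. The assumption is consistent.

Only D_A conducts; I_R ≈ 1.2 mA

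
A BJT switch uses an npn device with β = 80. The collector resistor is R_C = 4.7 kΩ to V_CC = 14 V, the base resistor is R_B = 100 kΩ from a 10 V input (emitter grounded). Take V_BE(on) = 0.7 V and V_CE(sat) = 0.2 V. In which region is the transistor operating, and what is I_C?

Assume active: I_B = (10 − 0.7)/100 = 0.093 mA, giving I_C = β·I_B = 7.44 mA.
But then V_CE = 14 − 7.44×4.7 = -21 V < V_CE(sat) = 0.2 V — impossible in the active region.
So the transistor is saturated. With V_CE = 0.2 V, I_C = (V_CC − 0.2)/R_C = 13.8/4.7 = 2.94 mA.
Check: β·I_B = 7.44 mA > I_C = 2.94 mA, confirming saturation.

saturation; I_C ≈ 2.9 mA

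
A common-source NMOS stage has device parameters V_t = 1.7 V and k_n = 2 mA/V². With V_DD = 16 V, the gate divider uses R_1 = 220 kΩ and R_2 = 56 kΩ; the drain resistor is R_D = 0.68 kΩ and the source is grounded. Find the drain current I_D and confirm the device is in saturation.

I_D ≈ 2.4 mA

V_G = V_DD·R_2/(R_1+R_2) = 16×56/276 = 3.25 V. With the source grounded, V_GS = V_G = 3.25 V.
Assume saturation: I_D = (k_n/2)(V_GS − V_t)² = (2/2)×(3.25 − 1.7)² = 1×1.55² = 2.39 mA.
V_DS = V_DD − I_D·R_D = 16 − 2.39×0.68 = 14.4 V.
Saturation requires V_DS ≥ V_GS − V_t = 1.55 V; 14.4 ≥ 1.55 ✓.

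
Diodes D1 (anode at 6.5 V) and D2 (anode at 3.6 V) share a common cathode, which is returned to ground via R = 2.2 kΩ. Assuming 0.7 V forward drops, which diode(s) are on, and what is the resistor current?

Assume both conduct. Then node N would need to be at both 6.5−0.7 = 5.8 V and 3.6−0.7 = 2.9 V, which is impossible.
Assume only D1 conducts: V_N = 6.5 − 0.7 = 5.8 V, so I_R = 5.8/2.2 = 2.64 mA.
Check D2: its anode-to-cathode voltage is 3.6 − 5.8 = -2.2 V < 0.7 V, so it is off. The assumption is consistent.

Only D1 conducts; I_R ≈ 2.6 mA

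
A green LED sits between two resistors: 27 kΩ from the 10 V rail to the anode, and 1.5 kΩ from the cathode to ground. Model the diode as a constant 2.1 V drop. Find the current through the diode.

The two resistors are in series with the diode, so KVL gives 10 = I·27 + 2.1 + I·1.5.
I = (10 − 2.1) / (27 + 1.5) kΩ = 7.9 / 28.5 = 0.277 mA.

I ≈ 0.28 mA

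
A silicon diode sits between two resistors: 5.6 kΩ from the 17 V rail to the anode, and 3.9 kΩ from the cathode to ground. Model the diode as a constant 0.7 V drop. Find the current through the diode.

The two resistors are in series with the diode, so KVL gives 17 = I·5.6 + 0.7 + I·3.9.
I = (17 − 0.7) / (5.6 + 3.9) kΩ = 16.3 / 9.5 = 1.72 mA.

I ≈ 1.7 mA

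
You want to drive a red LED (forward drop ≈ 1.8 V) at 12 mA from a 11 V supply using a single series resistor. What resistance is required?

R ≈ 0.77 kΩ

The resistor drops V_S − V_D = 11 − 1.8 = 9.2 V at 12 mA.
R = 9.2 V / 12 mA = 0.767 kΩ.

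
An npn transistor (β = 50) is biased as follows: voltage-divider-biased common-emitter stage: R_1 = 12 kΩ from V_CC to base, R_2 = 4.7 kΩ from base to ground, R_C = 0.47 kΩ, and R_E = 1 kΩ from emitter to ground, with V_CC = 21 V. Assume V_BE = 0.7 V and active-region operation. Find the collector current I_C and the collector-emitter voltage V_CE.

I_C ≈ 4.8 mA, V_CE ≈ 14 V

Thevenize the base divider: V_Th = V_CC·R_2/(R_1+R_2) = 21×4.7/16.7 = 5.91 V, R_Th = R_1‖R_2 = 3.38 kΩ.
Base-emitter loop: V_Th = I_B·R_Th + V_BE + (β+1)I_B·R_E, so I_B = (5.91 − 0.7) / (3.38 + 51×1) = 0.0958 mA.
I_C = β·I_B = 50×0.0958 = 4.79 mA, and I_E = (β+1)I_B = 4.89 mA.
V_CE = V_CC − I_C·R_C − I_E·R_E = 21 − 4.79×0.47 − 4.89×1 = 13.9 V.
V_CE = 13.9 V > 0.2 V confirms active-region operation.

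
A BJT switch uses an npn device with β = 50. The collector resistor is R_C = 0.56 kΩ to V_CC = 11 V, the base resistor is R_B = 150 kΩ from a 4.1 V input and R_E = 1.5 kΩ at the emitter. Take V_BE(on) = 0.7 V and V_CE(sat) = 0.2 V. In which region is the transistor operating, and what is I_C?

active; I_C ≈ 0.75 mA

Assume active. Base-emitter loop: I_B = (V_BB − V_BE)/(R_B + (β+1)R_E) = (4.1 − 0.7)/(150 + 51×1.5) = 0.015 mA.
I_C = β·I_B = 50×0.015 = 0.751 mA.
V_CE = V_CC − I_C·R_C − I_E·R_E = 11 − 0.751×0.56 − 0.766×1.5 = 9.43 V > V_CE(sat), so the active-region assumption holds.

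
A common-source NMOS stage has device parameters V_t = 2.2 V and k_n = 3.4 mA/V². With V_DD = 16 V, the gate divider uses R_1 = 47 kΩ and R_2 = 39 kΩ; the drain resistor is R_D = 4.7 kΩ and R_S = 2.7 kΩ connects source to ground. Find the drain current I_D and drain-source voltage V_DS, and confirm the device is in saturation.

V_G = V_DD·R_2/(R_1+R_2) = 16×39/86 = 7.26 V.
Assume saturation: I_D = (k_n/2)(V_GS − V_t)² with V_GS = V_G − I_D·R_S = 7.26 − 2.7·I_D.
Substituting gives 12.4·I_D² − 47.4·I_D + 43.5 = 0, with roots I_D = 1.52 or 2.3 mA.
The root I_D = 2.3 mA gives V_GS = 1.04 V ≤ V_t, so take I_D = 1.52 mA.
Then V_GS = 3.15 V and V_DS = V_DD − I_D(R_D+R_S) = 16 − 1.52×7.4 = 4.74 V.
Saturation requires V_DS ≥ V_GS − V_t = 0.946 V; 4.74 ≥ 0.946 ✓.

I_D ≈ 1.5 mA, V_DS ≈ 4.7 V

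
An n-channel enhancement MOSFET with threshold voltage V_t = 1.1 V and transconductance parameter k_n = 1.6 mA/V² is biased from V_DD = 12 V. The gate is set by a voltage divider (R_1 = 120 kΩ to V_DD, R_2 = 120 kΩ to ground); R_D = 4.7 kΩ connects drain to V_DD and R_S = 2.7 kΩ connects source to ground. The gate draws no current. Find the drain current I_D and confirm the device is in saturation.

I_D ≈ 1.3 mA

V_G = V_DD·R_2/(R_1+R_2) = 12×120/240 = 6 V.
Assume saturation: I_D = (k_n/2)(V_GS − V_t)² with V_GS = V_G − I_D·R_S = 6 − 2.7·I_D.
Substituting gives 5.83·I_D² − 22.2·I_D + 19.2 = 0, with roots I_D = 1.34 or 2.46 mA.
The root I_D = 2.46 mA gives V_GS = -0.655 V ≤ V_t, so take I_D = 1.34 mA.
Then V_GS = 2.39 V and V_DS = V_DD − I_D(R_D+R_S) = 12 − 1.34×7.4 = 2.11 V.
Saturation requires V_DS ≥ V_GS − V_t = 1.29 V; 2.11 ≥ 1.29 ✓.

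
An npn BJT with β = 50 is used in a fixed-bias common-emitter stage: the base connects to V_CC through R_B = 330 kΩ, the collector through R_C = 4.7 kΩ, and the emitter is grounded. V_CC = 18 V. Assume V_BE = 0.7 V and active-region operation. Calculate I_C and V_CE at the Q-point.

I_C ≈ 2.6 mA, V_CE ≈ 5.7 V

Base loop: V_CC = I_B·R_B + V_BE, so I_B = (18 − 0.7)/330 kΩ = 0.0524 mA.
In the active region I_C = β·I_B = 50 × 0.0524 = 2.62 mA.
Collector loop: V_CE = V_CC − I_C·R_C = 18 − 2.62×4.7 = 5.68 V.
Since V_CE = 5.68 V > V_CE(sat) ≈ 0.2 V, the transistor is in the active region as assumed.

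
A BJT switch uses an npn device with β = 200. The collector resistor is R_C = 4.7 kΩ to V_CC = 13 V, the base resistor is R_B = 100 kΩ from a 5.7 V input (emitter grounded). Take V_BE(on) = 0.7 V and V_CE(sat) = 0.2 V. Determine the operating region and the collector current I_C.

saturation; I_C ≈ 2.7 mA

Assume active: I_B = (5.7 − 0.7)/100 = 0.05 mA, giving I_C = β·I_B = 10 mA.
But then V_CE = 13 − 10×4.7 = -34 V < V_CE(sat) = 0.2 V — impossible in the active region.
So the transistor is saturated. With V_CE = 0.2 V, I_C = (V_CC − 0.2)/R_C = 12.8/4.7 = 2.72 mA.
Check: β·I_B = 10 mA > I_C = 2.72 mA, confirming saturation.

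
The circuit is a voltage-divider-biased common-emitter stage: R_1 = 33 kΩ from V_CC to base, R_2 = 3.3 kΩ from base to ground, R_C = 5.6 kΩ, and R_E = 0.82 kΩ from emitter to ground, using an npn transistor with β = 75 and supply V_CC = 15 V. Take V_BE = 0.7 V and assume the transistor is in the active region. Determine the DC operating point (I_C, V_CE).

I_C ≈ 0.76 mA, V_CE ≈ 10 V

Thevenize the base divider: V_Th = V_CC·R_2/(R_1+R_2) = 15×3.3/36.3 = 1.36 V, R_Th = R_1‖R_2 = 3 kΩ.
Base-emitter loop: V_Th = I_B·R_Th + V_BE + (β+1)I_B·R_E, so I_B = (1.36 − 0.7) / (3 + 76×0.82) = 0.0102 mA.
I_C = β·I_B = 75×0.0102 = 0.762 mA, and I_E = (β+1)I_B = 0.772 mA.
V_CE = V_CC − I_C·R_C − I_E·R_E = 15 − 0.762×5.6 − 0.772×0.82 = 10.1 V.
V_CE = 10.1 V > 0.2 V confirms active-region operation.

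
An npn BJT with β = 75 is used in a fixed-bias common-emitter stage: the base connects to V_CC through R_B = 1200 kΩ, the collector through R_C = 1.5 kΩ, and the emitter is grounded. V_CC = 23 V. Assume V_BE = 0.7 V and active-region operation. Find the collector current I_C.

I_C ≈ 1.4 mA

Base loop: V_CC = I_B·R_B + V_BE, so I_B = (23 − 0.7)/1200 kΩ = 0.0186 mA.
In the active region I_C = β·I_B = 75 × 0.0186 = 1.39 mA.
Collector loop: V_CE = V_CC − I_C·R_C = 23 − 1.39×1.5 = 20.9 V.
Since V_CE = 20.9 V > V_CE(sat) ≈ 0.2 V, the transistor is in the active region as assumed.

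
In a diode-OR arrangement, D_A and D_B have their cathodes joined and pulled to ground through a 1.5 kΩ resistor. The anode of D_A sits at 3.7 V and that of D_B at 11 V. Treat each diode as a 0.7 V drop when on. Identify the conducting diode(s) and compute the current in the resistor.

Only D_B conducts; I_R ≈ 6.9 mA

Assume both conduct. Then node N would need to be at both 3.7−0.7 = 3 V and 11−0.7 = 10.3 V, which is impossible.
Assume only D_B conducts: V_N = 11 − 0.7 = 10.3 V, so I_R = 10.3/1.5 = 6.87 mA.
Check D_A: its anode-to-cathode voltage is 3.7 − 10.3 = -6.6 V < 0.7 V, so it is off. The assumption is consistent.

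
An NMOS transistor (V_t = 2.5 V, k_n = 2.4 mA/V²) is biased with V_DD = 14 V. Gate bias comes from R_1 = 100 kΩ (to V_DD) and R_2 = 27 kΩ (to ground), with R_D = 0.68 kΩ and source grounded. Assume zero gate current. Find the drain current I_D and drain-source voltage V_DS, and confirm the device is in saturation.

V_G = V_DD·R_2/(R_1+R_2) = 14×27/127 = 2.98 V. With the source grounded, V_GS = V_G = 2.98 V.
Assume saturation: I_D = (k_n/2)(V_GS − V_t)² = (2.4/2)×(2.98 − 2.5)² = 1.2×0.476² = 0.272 mA.
V_DS = V_DD − I_D·R_D = 14 − 0.272×0.68 = 13.8 V.
Saturation requires V_DS ≥ V_GS − V_t = 0.476 V; 13.8 ≥ 0.476 ✓.

I_D ≈ 0.27 mA, V_DS ≈ 14 V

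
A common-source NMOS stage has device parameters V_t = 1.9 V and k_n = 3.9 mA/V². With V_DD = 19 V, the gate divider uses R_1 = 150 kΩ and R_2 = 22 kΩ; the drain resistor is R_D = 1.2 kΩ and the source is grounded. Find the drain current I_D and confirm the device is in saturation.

I_D ≈ 0.55 mA

V_G = V_DD·R_2/(R_1+R_2) = 19×22/172 = 2.43 V. With the source grounded, V_GS = V_G = 2.43 V.
Assume saturation: I_D = (k_n/2)(V_GS − V_t)² = (3.9/2)×(2.43 − 1.9)² = 1.95×0.53² = 0.548 mA.
V_DS = V_DD − I_D·R_D = 19 − 0.548×1.2 = 18.3 V.
Saturation requires V_DS ≥ V_GS − V_t = 0.53 V; 18.3 ≥ 0.53 ✓.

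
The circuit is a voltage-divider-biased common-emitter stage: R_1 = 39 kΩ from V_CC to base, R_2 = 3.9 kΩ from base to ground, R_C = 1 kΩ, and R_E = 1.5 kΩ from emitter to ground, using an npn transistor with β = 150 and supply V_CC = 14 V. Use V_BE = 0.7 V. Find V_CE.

Thevenize the base divider: V_Th = V_CC·R_2/(R_1+R_2) = 14×3.9/42.9 = 1.27 V, R_Th = R_1‖R_2 = 3.55 kΩ.
Base-emitter loop: V_Th = I_B·R_Th + V_BE + (β+1)I_B·R_E, so I_B = (1.27 − 0.7) / (3.55 + 151×1.5) = 0.00249 mA.
I_C = β·I_B = 150×0.00249 = 0.373 mA, and I_E = (β+1)I_B = 0.376 mA.
V_CE = V_CC − I_C·R_C − I_E·R_E = 14 − 0.373×1 − 0.376×1.5 = 13.1 V.
V_CE = 13.1 V > 0.2 V confirms active-region operation.

V_CE ≈ 13 V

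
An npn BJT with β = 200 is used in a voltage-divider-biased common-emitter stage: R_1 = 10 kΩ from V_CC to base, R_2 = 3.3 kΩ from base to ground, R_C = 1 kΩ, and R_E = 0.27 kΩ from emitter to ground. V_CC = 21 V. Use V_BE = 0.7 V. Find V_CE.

V_CE ≈ 0.79 V

Thevenize the base divider: V_Th = V_CC·R_2/(R_1+R_2) = 21×3.3/13.3 = 5.21 V, R_Th = R_1‖R_2 = 2.48 kΩ.
Base-emitter loop: V_Th = I_B·R_Th + V_BE + (β+1)I_B·R_E, so I_B = (5.21 − 0.7) / (2.48 + 201×0.27) = 0.0795 mA.
I_C = β·I_B = 200×0.0795 = 15.9 mA, and I_E = (β+1)I_B = 16 mA.
V_CE = V_CC − I_C·R_C − I_E·R_E = 21 − 15.9×1 − 16×0.27 = 0.791 V.
V_CE = 0.791 V > 0.2 V confirms active-region operation.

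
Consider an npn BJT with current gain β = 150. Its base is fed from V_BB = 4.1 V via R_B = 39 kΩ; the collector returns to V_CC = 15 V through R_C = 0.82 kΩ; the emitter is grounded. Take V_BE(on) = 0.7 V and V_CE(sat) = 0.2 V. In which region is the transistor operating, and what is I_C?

Assume active. Base-emitter loop: I_B = (V_BB − V_BE)/R_B = (4.1 − 0.7)/39 = 0.0872 mA.
I_C = β·I_B = 150×0.0872 = 13.1 mA.
V_CE = V_CC − I_C·R_C = 15 − 13.1×0.82 = 4.28 V > V_CE(sat), so the active-region assumption holds.

active; I_C ≈ 13 mA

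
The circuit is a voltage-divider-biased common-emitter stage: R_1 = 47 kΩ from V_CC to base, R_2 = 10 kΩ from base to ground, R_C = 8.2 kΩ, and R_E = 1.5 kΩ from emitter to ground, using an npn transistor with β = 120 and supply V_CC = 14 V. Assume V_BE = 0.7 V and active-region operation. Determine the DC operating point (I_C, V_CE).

I_C ≈ 1.1 mA, V_CE ≈ 3.2 V

Thevenize the base divider: V_Th = V_CC·R_2/(R_1+R_2) = 14×10/57 = 2.46 V, R_Th = R_1‖R_2 = 8.25 kΩ.
Base-emitter loop: V_Th = I_B·R_Th + V_BE + (β+1)I_B·R_E, so I_B = (2.46 − 0.7) / (8.25 + 121×1.5) = 0.00926 mA.
I_C = β·I_B = 120×0.00926 = 1.11 mA, and I_E = (β+1)I_B = 1.12 mA.
V_CE = V_CC − I_C·R_C − I_E·R_E = 14 − 1.11×8.2 − 1.12×1.5 = 3.21 V.
V_CE = 3.21 V > 0.2 V confirms active-region operation.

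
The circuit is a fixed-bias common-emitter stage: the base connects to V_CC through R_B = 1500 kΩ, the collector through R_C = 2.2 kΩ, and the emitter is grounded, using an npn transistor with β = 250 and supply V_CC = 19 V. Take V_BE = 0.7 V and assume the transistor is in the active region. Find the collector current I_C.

Base loop: V_CC = I_B·R_B + V_BE, so I_B = (19 − 0.7)/1500 kΩ = 0.0122 mA.
In the active region I_C = β·I_B = 250 × 0.0122 = 3.05 mA.
Collector loop: V_CE = V_CC − I_C·R_C = 19 − 3.05×2.2 = 12.3 V.
Since V_CE = 12.3 V > V_CE(sat) ≈ 0.2 V, the transistor is in the active region as assumed.

I_C ≈ 3.1 mA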